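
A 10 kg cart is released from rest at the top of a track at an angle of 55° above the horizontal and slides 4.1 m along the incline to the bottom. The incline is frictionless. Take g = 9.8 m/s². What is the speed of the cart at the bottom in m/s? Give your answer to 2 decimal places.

The weight component along the incline is mg sin 55° = 80.277 N and the normal force is N = mg cos 55° = 56.210 N.
With no friction, a = g sin 55° = 8.0277 m/s².
Starting from rest over a distance of 4.1 m, v² = 2aL = 2 × 8.0277 × 4.1 = 65.8271, so v = 8.1134 m/s.

8.11 m/s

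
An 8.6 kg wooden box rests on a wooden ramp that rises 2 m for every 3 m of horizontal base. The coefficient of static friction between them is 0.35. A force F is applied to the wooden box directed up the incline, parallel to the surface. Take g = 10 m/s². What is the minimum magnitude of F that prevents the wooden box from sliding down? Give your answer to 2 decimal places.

22.66 N

The normal force is N = mg cos 33.69° = 71.556 N. With F at its minimum the wooden box is on the verge of sliding down, so static friction is at its maximum μ_s N = 0.35 × 71.556 = 25.045 N and acts up the slope.
Equilibrium along the incline: F + μ_s N = mg sin 33.69°, so F = 47.704 − 25.045 = 22.659 N.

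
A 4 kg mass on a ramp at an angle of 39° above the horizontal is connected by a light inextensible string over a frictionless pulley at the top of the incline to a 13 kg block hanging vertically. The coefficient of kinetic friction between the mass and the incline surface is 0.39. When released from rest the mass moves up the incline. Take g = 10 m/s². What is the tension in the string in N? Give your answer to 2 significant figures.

59 N

For the mass on the incline: the weight component along the slope is m₁g sin 39° = 4 × 10 × 0.6293 = 25.172 N and the normal force is N = m₁g cos 39° = 31.086 N.
Kinetic friction opposes the mass's motion up the incline: f = μN = 0.39 × 31.086 = 12.124 N acting down the slope.
Newton's second law for the mass (up-slope positive): T − 25.172 − 12.124 = 4 a. For the hanging block (downward positive): 13 × 10 − T = 13 a.
Adding the two equations eliminates T: 92.704 = 17 a, so a = 5.4532 m/s².
Then from the hanging block's equation, T = 13 × (10 − 5.4532) = 59.108 N.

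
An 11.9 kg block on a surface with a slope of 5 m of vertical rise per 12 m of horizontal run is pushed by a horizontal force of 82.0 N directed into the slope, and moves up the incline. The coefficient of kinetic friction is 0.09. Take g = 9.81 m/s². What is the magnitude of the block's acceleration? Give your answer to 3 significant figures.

The horizontal push has components F cos 22.62° = 82.0 × 0.9231 = 75.694 N up the incline and F sin 22.62° = 82.0 × 0.3846 = 31.537 N pressing into the surface.
The normal force is therefore N = mg cos 22.62° + F sin 22.62° = 107.762 + 31.537 = 139.299 N, and kinetic friction down the slope is μN = 0.09 × 139.299 = 12.537 N.
Along the incline: F cos 22.62° − mg sin 22.62° − μN = ma, so 75.694 − 44.898 − 12.537 = 11.9 a, giving a = 1.5344 m/s².

1.53 m/s²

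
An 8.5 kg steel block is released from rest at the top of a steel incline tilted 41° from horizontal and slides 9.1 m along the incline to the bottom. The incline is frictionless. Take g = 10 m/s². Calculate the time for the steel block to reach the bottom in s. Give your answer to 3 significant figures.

The weight component along the incline is mg sin 41° = 55.765 N and the normal force is N = mg cos 41° = 64.150 N.
With no friction, a = g sin 41° = 6.5606 m/s².
Starting from rest, L = ½at², so t = √(2L/a) = √(2 × 9.1 / 6.5606) = 1.6656 s.

1.67 s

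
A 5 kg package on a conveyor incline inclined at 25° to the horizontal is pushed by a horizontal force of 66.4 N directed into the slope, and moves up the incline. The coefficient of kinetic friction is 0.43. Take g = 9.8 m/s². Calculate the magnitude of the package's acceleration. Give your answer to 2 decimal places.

1.66 m/s²

The horizontal push has components F cos 25° = 66.4 × 0.9063 = 60.178 N up the incline and F sin 25° = 66.4 × 0.4226 = 28.061 N pressing into the surface.
The normal force is therefore N = mg cos 25° + F sin 25° = 44.409 + 28.061 = 72.470 N, and kinetic friction down the slope is μN = 0.43 × 72.470 = 31.162 N.
Along the incline: F cos 25° − mg sin 25° − μN = ma, so 60.178 − 20.707 − 31.162 = 5 a, giving a = 1.6618 m/s².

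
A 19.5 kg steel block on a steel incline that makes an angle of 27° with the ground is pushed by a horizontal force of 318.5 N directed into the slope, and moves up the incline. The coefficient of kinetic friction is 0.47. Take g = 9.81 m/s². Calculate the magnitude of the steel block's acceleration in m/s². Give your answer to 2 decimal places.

2.51 m/s²

The horizontal push has components F cos 27° = 318.5 × 0.8910 = 283.784 N up the incline and F sin 27° = 318.5 × 0.4540 = 144.599 N pressing into the surface.
The normal force is therefore N = mg cos 27° + F sin 27° = 170.444 + 144.599 = 315.043 N, and kinetic friction down the slope is μN = 0.47 × 315.043 = 148.070 N.
Along the incline: F cos 27° − mg sin 27° − μN = ma, so 283.784 − 86.848 − 148.070 = 19.5 a, giving a = 2.5059 m/s².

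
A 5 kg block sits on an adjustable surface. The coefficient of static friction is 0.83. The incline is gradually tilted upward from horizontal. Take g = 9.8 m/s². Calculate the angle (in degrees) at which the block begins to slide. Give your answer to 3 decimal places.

39.693°

At the threshold of sliding, static friction is at its maximum μ_s N and exactly balances the weight component along the incline: mg sin θ = μ_s mg cos θ.
Hence tan θ = μ_s = 0.83, so θ = arctan(0.83) = 39.6927°.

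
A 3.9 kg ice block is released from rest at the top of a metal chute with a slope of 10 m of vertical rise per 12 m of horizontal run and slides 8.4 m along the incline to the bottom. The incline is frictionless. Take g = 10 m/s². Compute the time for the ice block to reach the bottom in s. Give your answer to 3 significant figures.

1.62 s

The weight component along the incline is mg sin 39.81° = 24.967 N and the normal force is N = mg cos 39.81° = 29.961 N.
With no friction, a = g sin 39.81° = 6.4018 m/s².
Starting from rest, L = ½at², so t = √(2L/a) = √(2 × 8.4 / 6.4018) = 1.6200 s.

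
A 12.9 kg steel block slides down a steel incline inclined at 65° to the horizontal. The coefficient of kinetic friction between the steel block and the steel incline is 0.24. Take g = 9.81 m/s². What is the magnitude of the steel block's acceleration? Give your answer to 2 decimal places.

7.90 m/s²

Resolving the weight along the incline: the component pulling the steel block down the slope is mg sin 65° = 12.9 × 9.81 × 0.9063 = 114.691 N, and the normal force is N = mg cos 65° = 12.9 × 9.81 × 0.4226 = 53.480 N.
Kinetic friction acts up the slope with magnitude f = μN = 0.24 × 53.480 = 12.835 N.
Net force along the incline is 114.691 − 12.835 = 101.856 N, so a = 101.856 / 12.9 = 7.8958 m/s².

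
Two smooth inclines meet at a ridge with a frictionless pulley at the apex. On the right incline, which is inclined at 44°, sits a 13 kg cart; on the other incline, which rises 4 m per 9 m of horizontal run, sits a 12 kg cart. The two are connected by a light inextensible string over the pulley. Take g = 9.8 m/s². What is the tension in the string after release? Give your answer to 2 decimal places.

Resolve each weight along its own incline: the 13 kg mass has component 13 × 9.8 × sin 44° = 88.499 N down its slope, and the 12 kg mass has 12 × 9.8 × sin 23.96° = 47.762 N down its slope.
The 13 kg side's 88.499 N exceeds the other side's 47.762 N, so that mass slides down and the 12 kg mass slides up. Taking that direction as positive, Newton's second law for the whole system gives 88.499 − 47.762 = (13 + 12) a, so a = 40.737 / 25 = 1.6295 m/s².
For the 12 kg mass (up-slope positive): T − 47.762 = 12 × 1.6295, so T = 67.316 N.

67.32 N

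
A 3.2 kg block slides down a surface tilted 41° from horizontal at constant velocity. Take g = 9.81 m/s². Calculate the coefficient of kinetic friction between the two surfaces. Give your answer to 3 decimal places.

0.869

At constant velocity the net force along the incline is zero: mg sin 41° = μ mg cos 41°.
So μ = tan 41° = 0.6561 / 0.7547 = 0.8694.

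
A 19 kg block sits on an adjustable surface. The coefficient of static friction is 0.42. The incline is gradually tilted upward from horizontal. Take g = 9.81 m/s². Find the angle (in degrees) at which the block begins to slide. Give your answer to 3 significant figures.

At the threshold of sliding, static friction is at its maximum μ_s N and exactly balances the weight component along the incline: mg sin θ = μ_s mg cos θ.
Hence tan θ = μ_s = 0.42, so θ = arctan(0.42) = 22.7824°.

22.8°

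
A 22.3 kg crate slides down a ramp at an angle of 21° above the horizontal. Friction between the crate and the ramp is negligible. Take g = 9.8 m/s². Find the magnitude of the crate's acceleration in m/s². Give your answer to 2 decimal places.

3.51 m/s²

Resolving the weight along the incline: the component pulling the crate down the slope is mg sin 21° = 22.3 × 9.8 × 0.3584 = 78.325 N, and the normal force is N = mg cos 21° = 22.3 × 9.8 × 0.9336 = 204.029 N.
With no friction the net force along the incline is 78.325 N, so a = g sin 21° = 78.325 / 22.3 = 3.5123 m/s².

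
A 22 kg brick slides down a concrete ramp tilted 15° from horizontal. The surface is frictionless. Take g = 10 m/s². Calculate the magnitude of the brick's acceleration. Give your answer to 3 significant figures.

Resolving the weight along the incline: the component pulling the brick down the slope is mg sin 15° = 22 × 10 × 0.2588 = 56.936 N, and the normal force is N = mg cos 15° = 22 × 10 × 0.9659 = 212.498 N.
With no friction the net force along the incline is 56.936 N, so a = g sin 15° = 56.936 / 22 = 2.5880 m/s².

2.59 m/s²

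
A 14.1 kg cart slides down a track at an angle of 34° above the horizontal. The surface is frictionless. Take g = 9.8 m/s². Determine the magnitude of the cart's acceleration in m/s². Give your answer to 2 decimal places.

Resolving the weight along the incline: the component pulling the cart down the slope is mg sin 34° = 14.1 × 9.8 × 0.5592 = 77.270 N, and the normal force is N = mg cos 34° = 14.1 × 9.8 × 0.8290 = 114.551 N.
With no friction the net force along the incline is 77.270 N, so a = g sin 34° = 77.270 / 14.1 = 5.4801 m/s².

5.48 m/s²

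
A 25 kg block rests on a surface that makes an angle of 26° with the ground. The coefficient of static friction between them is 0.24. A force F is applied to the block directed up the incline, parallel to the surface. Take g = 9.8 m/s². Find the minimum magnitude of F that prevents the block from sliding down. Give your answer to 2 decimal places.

The normal force is N = mg cos 26° = 220.205 N. With F at its minimum the block is on the verge of sliding down, so static friction is at its maximum μ_s N = 0.24 × 220.205 = 52.849 N and acts up the slope.
Equilibrium along the incline: F + μ_s N = mg sin 26°, so F = 107.401 − 52.849 = 54.552 N.

54.55 N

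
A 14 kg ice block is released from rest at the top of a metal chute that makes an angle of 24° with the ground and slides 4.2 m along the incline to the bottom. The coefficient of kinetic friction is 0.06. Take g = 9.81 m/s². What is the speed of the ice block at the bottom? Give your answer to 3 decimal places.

The weight component along the incline is mg sin 24° = 55.861 N and the normal force is N = mg cos 24° = 125.466 N.
Friction up the slope is f = μN = 0.06 × 125.466 = 7.528 N, so the net downslope force is 55.861 − 7.528 = 48.333 N and a = 48.333 / 14 = 3.4524 m/s².
Starting from rest over a distance of 4.2 m, v² = 2aL = 2 × 3.4524 × 4.2 = 29.0002, so v = 5.3852 m/s.

5.385 m/s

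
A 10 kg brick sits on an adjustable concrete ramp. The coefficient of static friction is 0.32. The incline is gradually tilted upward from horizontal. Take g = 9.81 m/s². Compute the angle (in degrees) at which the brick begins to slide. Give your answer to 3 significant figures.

17.7°

At the threshold of sliding, static friction is at its maximum μ_s N and exactly balances the weight component along the incline: mg sin θ = μ_s mg cos θ.
Hence tan θ = μ_s = 0.32, so θ = arctan(0.32) = 17.7447°.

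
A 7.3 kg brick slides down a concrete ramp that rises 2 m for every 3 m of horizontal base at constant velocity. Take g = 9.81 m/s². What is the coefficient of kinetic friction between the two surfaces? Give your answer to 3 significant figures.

0.667

At constant velocity the net force along the incline is zero: mg sin 33.69° = μ mg cos 33.69°.
So μ = tan 33.69° = 0.5547 / 0.8321 = 0.6666.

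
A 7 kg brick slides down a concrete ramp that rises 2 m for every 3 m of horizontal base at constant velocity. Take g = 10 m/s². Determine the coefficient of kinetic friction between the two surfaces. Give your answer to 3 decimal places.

At constant velocity the net force along the incline is zero: mg sin 33.69° = μ mg cos 33.69°.
So μ = tan 33.69° = 0.5547 / 0.8321 = 0.6666.

0.667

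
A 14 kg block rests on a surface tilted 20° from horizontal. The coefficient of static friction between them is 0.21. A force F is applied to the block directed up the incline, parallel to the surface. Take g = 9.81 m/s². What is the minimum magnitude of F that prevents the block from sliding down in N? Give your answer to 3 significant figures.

19.9 N

The normal force is N = mg cos 20° = 129.057 N. With F at its minimum the block is on the verge of sliding down, so static friction is at its maximum μ_s N = 0.21 × 129.057 = 27.102 N and acts up the slope.
Equilibrium along the incline: F + μ_s N = mg sin 20°, so F = 46.973 − 27.102 = 19.871 N.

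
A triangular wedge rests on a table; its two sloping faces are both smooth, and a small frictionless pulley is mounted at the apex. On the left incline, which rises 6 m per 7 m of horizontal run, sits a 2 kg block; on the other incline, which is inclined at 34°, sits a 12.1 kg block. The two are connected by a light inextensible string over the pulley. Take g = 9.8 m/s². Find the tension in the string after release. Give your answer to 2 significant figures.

Resolve each weight along its own incline: the 2 kg mass has component 2 × 9.8 × sin 40.60° = 12.756 N down its slope, and the 12.1 kg mass has 12.1 × 9.8 × sin 34° = 66.309 N down its slope.
The 12.1 kg side's 66.309 N exceeds the other side's 12.756 N, so that mass slides down and the 2 kg mass slides up. Taking that direction as positive, Newton's second law for the whole system gives 66.309 − 12.756 = (2 + 12.1) a, so a = 53.553 / 14.1 = 3.7981 m/s².
For the 2 kg mass (up-slope positive): T − 12.756 = 2 × 3.7981, so T = 20.352 N.

20 N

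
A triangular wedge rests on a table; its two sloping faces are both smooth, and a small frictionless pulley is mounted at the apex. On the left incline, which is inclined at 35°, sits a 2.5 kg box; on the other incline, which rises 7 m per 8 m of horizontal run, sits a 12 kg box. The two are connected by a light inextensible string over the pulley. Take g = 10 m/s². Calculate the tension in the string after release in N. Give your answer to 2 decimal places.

Resolve each weight along its own incline: the 2.5 kg mass has component 2.5 × 10 × sin 35° = 14.339 N down its slope, and the 12 kg mass has 12 × 10 × sin 41.19° = 79.021 N down its slope.
The 12 kg side's 79.021 N exceeds the other side's 14.339 N, so that mass slides down and the 2.5 kg mass slides up. Taking that direction as positive, Newton's second law for the whole system gives 79.021 − 14.339 = (2.5 + 12) a, so a = 64.682 / 14.5 = 4.4608 m/s².
For the 2.5 kg mass (up-slope positive): T − 14.339 = 2.5 × 4.4608, so T = 25.491 N.

25.49 N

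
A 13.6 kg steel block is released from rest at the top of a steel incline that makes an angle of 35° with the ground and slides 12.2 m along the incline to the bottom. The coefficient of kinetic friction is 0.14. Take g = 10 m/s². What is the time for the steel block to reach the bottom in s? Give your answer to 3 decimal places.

2.306 s

The weight component along the incline is mg sin 35° = 78.006 N and the normal force is N = mg cos 35° = 111.405 N.
Friction up the slope is f = μN = 0.14 × 111.405 = 15.597 N, so the net downslope force is 78.006 − 15.597 = 62.409 N and a = 62.409 / 13.6 = 4.5889 m/s².
Starting from rest, L = ½at², so t = √(2L/a) = √(2 × 12.2 / 4.5889) = 2.3059 s.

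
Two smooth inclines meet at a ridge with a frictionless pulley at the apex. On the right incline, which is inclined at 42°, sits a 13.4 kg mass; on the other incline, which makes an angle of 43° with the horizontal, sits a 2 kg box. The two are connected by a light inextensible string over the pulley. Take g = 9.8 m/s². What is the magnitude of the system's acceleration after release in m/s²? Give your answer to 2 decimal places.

Resolve each weight along its own incline: the 13.4 kg mass has component 13.4 × 9.8 × sin 42° = 87.870 N down its slope, and the 2 kg mass has 2 × 9.8 × sin 43° = 13.367 N down its slope.
The 13.4 kg side's 87.870 N exceeds the other side's 13.367 N, so that mass slides down and the 2 kg mass slides up. Taking that direction as positive, Newton's second law for the whole system gives 87.870 − 13.367 = (13.4 + 2) a, so a = 74.503 / 15.4 = 4.8379 m/s².

4.84 m/s²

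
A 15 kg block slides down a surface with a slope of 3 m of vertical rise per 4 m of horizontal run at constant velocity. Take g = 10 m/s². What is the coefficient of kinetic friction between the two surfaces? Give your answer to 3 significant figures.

0.750

At constant velocity the net force along the incline is zero: mg sin 36.87° = μ mg cos 36.87°.
So μ = tan 36.87° = 0.6000 / 0.8000 = 0.7500.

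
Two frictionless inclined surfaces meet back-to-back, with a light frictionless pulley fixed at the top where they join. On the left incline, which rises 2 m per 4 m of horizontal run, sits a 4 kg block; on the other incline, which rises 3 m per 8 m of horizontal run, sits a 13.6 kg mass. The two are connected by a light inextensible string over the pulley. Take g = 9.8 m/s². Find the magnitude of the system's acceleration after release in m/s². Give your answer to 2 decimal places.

1.66 m/s²

Resolve each weight along its own incline: the 4 kg mass has component 4 × 9.8 × sin 26.57° = 17.531 N down its slope, and the 13.6 kg mass has 13.6 × 9.8 × sin 20.56° = 46.798 N down its slope.
The 13.6 kg side's 46.798 N exceeds the other side's 17.531 N, so that mass slides down and the 4 kg mass slides up. Taking that direction as positive, Newton's second law for the whole system gives 46.798 − 17.531 = (4 + 13.6) a, so a = 29.267 / 17.6 = 1.6629 m/s².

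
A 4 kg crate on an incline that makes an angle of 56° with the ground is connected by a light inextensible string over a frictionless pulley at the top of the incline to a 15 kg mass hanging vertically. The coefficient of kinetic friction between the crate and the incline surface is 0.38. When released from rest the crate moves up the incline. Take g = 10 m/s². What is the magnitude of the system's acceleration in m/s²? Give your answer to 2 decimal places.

5.70 m/s²

For the crate on the incline: the weight component along the slope is m₁g sin 56° = 4 × 10 × 0.8290 = 33.160 N and the normal force is N = m₁g cos 56° = 22.368 N.
Kinetic friction opposes the crate's motion up the incline: f = μN = 0.38 × 22.368 = 8.500 N acting down the slope.
Newton's second law for the crate (up-slope positive): T − 33.160 − 8.500 = 4 a. For the hanging mass (downward positive): 15 × 10 − T = 15 a.
Adding the two equations eliminates T: 108.340 = 19 a, so a = 5.7021 m/s².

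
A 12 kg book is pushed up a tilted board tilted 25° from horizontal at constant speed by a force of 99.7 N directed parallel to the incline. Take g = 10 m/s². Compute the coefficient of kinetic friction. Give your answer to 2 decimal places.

At constant speed ΣF = 0 along the incline. The applied 99.7 N acts up the slope; the weight component mg sin 25° = 50.714 N and kinetic friction μN both act down the slope.
So 99.7 = 50.714 + μ × 108.757, giving μ = (99.7 − 50.714) / 108.757 = 0.4504.

0.45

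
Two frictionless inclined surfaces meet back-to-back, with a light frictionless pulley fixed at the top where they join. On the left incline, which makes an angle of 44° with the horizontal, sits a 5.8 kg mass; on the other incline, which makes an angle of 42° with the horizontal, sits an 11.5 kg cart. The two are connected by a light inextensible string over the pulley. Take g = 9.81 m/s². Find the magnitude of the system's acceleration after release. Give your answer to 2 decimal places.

Resolve each weight along its own incline: the 5.8 kg mass has component 5.8 × 9.81 × sin 44° = 39.525 N down its slope, and the 11.5 kg mass has 11.5 × 9.81 × sin 42° = 75.488 N down its slope.
The 11.5 kg side's 75.488 N exceeds the other side's 39.525 N, so that mass slides down and the 5.8 kg mass slides up. Taking that direction as positive, Newton's second law for the whole system gives 75.488 − 39.525 = (5.8 + 11.5) a, so a = 35.963 / 17.3 = 2.0788 m/s².

2.08 m/s²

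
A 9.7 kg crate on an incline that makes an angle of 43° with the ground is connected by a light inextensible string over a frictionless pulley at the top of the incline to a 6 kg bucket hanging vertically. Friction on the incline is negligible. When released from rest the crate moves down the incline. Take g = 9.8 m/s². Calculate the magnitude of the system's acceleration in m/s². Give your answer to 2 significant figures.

For the crate on the incline: the weight component along the slope is m₁g sin 43° = 9.7 × 9.8 × 0.6820 = 64.831 N and the normal force is N = m₁g cos 43° = 69.522 N.
Newton's second law for the crate (down-slope positive): 64.831 − T = 9.7 a. For the hanging bucket (upward positive): T − 6 × 9.8 = 6 a.
Adding the two equations eliminates T: 6.031 = 15.7 a, so a = 0.3841 m/s².

0.38 m/s²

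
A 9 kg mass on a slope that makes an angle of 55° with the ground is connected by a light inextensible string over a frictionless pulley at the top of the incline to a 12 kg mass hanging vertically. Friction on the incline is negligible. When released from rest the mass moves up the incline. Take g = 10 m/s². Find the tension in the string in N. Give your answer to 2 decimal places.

93.56 N

For the mass on the incline: the weight component along the slope is m₁g sin 55° = 9 × 10 × 0.8192 = 73.728 N and the normal force is N = m₁g cos 55° = 51.622 N.
Newton's second law for the mass (up-slope positive): T − 73.728 = 9 a. For the hanging mass (downward positive): 12 × 10 − T = 12 a.
Adding the two equations eliminates T: 46.272 = 21 a, so a = 2.2034 m/s².
Then from the hanging mass's equation, T = 12 × (10 − 2.2034) = 93.559 N.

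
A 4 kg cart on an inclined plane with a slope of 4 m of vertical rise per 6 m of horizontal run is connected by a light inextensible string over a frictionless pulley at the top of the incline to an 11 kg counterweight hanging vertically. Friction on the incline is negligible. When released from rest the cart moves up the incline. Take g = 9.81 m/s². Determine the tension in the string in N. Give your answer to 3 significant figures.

44.7 N

For the cart on the incline: the weight component along the slope is m₁g sin 33.69° = 4 × 9.81 × 0.5547 = 21.766 N and the normal force is N = m₁g cos 33.69° = 32.650 N.
Newton's second law for the cart (up-slope positive): T − 21.766 = 4 a. For the hanging counterweight (downward positive): 11 × 9.81 − T = 11 a.
Adding the two equations eliminates T: 86.144 = 15 a, so a = 5.7429 m/s².
Then from the hanging counterweight's equation, T = 11 × (9.81 − 5.7429) = 44.738 N.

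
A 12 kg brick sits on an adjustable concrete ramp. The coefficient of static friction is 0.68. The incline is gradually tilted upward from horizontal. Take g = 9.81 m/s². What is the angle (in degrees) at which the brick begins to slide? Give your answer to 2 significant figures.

At the threshold of sliding, static friction is at its maximum μ_s N and exactly balances the weight component along the incline: mg sin θ = μ_s mg cos θ.
Hence tan θ = μ_s = 0.68, so θ = arctan(0.68) = 34.2157°.

34°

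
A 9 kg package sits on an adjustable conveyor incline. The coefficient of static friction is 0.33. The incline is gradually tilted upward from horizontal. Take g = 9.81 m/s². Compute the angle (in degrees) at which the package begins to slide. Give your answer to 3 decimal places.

At the threshold of sliding, static friction is at its maximum μ_s N and exactly balances the weight component along the incline: mg sin θ = μ_s mg cos θ.
Hence tan θ = μ_s = 0.33, so θ = arctan(0.33) = 18.2629°.

18.263°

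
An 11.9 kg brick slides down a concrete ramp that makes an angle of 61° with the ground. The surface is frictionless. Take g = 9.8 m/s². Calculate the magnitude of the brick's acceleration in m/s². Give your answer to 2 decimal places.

8.57 m/s²

Resolving the weight along the incline: the component pulling the brick down the slope is mg sin 61° = 11.9 × 9.8 × 0.8746 = 101.996 N, and the normal force is N = mg cos 61° = 11.9 × 9.8 × 0.4848 = 56.537 N.
With no friction the net force along the incline is 101.996 N, so a = g sin 61° = 101.996 / 11.9 = 8.5711 m/s².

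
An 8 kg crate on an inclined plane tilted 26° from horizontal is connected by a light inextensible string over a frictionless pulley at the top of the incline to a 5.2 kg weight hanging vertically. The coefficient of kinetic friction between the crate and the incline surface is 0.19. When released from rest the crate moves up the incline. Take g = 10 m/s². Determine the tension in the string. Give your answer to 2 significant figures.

For the crate on the incline: the weight component along the slope is m₁g sin 26° = 8 × 10 × 0.4384 = 35.072 N and the normal force is N = m₁g cos 26° = 71.904 N.
Kinetic friction opposes the crate's motion up the incline: f = μN = 0.19 × 71.904 = 13.662 N acting down the slope.
Newton's second law for the crate (up-slope positive): T − 35.072 − 13.662 = 8 a. For the hanging weight (downward positive): 5.2 × 10 − T = 5.2 a.
Adding the two equations eliminates T: 3.266 = 13.2 a, so a = 0.2474 m/s².
Then from the hanging weight's equation, T = 5.2 × (10 − 0.2474) = 50.714 N.

51 N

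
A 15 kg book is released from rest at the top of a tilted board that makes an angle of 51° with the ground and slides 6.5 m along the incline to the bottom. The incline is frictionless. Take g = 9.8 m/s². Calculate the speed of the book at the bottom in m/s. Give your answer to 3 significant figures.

The weight component along the incline is mg sin 51° = 114.240 N and the normal force is N = mg cos 51° = 92.510 N.
With no friction, a = g sin 51° = 7.6160 m/s².
Starting from rest over a distance of 6.5 m, v² = 2aL = 2 × 7.6160 × 6.5 = 99.0080, so v = 9.9503 m/s.

9.95 m/s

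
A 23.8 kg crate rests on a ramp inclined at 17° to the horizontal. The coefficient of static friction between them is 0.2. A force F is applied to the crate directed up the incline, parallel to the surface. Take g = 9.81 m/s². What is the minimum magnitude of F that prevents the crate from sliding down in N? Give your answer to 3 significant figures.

23.6 N

The normal force is N = mg cos 17° = 223.276 N. With F at its minimum the crate is on the verge of sliding down, so static friction is at its maximum μ_s N = 0.2 × 223.276 = 44.655 N and acts up the slope.
Equilibrium along the incline: F + μ_s N = mg sin 17°, so F = 68.262 − 44.655 = 23.607 N.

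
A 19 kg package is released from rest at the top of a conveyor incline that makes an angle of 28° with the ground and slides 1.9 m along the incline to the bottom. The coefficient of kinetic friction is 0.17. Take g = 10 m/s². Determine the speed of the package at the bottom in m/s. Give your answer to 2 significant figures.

3.5 m/s

The weight component along the incline is mg sin 28° = 89.200 N and the normal force is N = mg cos 28° = 167.760 N.
Friction up the slope is f = μN = 0.17 × 167.760 = 28.519 N, so the net downslope force is 89.200 − 28.519 = 60.681 N and a = 60.681 / 19 = 3.1937 m/s².
Starting from rest over a distance of 1.9 m, v² = 2aL = 2 × 3.1937 × 1.9 = 12.1361, so v = 3.4837 m/s.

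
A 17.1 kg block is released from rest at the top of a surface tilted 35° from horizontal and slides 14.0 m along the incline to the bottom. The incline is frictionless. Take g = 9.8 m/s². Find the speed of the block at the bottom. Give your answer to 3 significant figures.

12.5 m/s

The weight component along the incline is mg sin 35° = 96.120 N and the normal force is N = mg cos 35° = 137.273 N.
With no friction, a = g sin 35° = 5.6210 m/s².
Starting from rest over a distance of 14.0 m, v² = 2aL = 2 × 5.6210 × 14.0 = 157.3880, so v = 12.5454 m/s.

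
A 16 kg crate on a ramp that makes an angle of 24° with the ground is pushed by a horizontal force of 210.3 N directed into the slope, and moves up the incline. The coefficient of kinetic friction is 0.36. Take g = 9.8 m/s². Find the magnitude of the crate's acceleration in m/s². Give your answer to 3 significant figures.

2.87 m/s²

The horizontal push has components F cos 24° = 210.3 × 0.9135 = 192.109 N up the incline and F sin 24° = 210.3 × 0.4067 = 85.529 N pressing into the surface.
The normal force is therefore N = mg cos 24° + F sin 24° = 143.237 + 85.529 = 228.766 N, and kinetic friction down the slope is μN = 0.36 × 228.766 = 82.356 N.
Along the incline: F cos 24° − mg sin 24° − μN = ma, so 192.109 − 63.771 − 82.356 = 16 a, giving a = 2.8739 m/s².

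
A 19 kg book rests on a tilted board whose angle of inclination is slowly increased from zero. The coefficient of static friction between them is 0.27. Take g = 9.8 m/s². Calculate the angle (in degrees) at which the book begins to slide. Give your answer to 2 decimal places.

15.11°

At the threshold of sliding, static friction is at its maximum μ_s N and exactly balances the weight component along the incline: mg sin θ = μ_s mg cos θ.
Hence tan θ = μ_s = 0.27, so θ = arctan(0.27) = 15.1096°.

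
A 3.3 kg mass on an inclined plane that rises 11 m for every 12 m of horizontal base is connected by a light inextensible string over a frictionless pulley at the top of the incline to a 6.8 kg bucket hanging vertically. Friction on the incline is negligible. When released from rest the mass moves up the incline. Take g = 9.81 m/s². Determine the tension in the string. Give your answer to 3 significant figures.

For the mass on the incline: the weight component along the slope is m₁g sin 42.51° = 3.3 × 9.81 × 0.6757 = 21.874 N and the normal force is N = m₁g cos 42.51° = 23.864 N.
Newton's second law for the mass (up-slope positive): T − 21.874 = 3.3 a. For the hanging bucket (downward positive): 6.8 × 9.81 − T = 6.8 a.
Adding the two equations eliminates T: 44.834 = 10.1 a, so a = 4.4390 m/s².
Then from the hanging bucket's equation, T = 6.8 × (9.81 − 4.4390) = 36.523 N.

36.5 N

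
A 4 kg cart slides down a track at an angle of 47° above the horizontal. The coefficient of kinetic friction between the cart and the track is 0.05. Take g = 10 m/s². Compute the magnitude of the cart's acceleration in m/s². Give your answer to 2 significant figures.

Resolving the weight along the incline: the component pulling the cart down the slope is mg sin 47° = 4 × 10 × 0.7314 = 29.256 N, and the normal force is N = mg cos 47° = 4 × 10 × 0.6820 = 27.280 N.
Kinetic friction acts up the slope with magnitude f = μN = 0.05 × 27.280 = 1.364 N.
Net force along the incline is 29.256 − 1.364 = 27.892 N, so a = 27.892 / 4 = 6.9730 m/s².

7.0 m/s²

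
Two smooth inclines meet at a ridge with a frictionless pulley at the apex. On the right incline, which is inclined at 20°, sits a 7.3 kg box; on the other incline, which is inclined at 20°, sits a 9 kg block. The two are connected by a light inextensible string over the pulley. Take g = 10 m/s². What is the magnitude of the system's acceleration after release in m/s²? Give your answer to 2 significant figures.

Resolve each weight along its own incline: the 7.3 kg mass has component 7.3 × 10 × sin 20° = 24.967 N down its slope, and the 9 kg mass has 9 × 10 × sin 20° = 30.782 N down its slope.
The 9 kg side's 30.782 N exceeds the other side's 24.967 N, so that mass slides down and the 7.3 kg mass slides up. Taking that direction as positive, Newton's second law for the whole system gives 30.782 − 24.967 = (7.3 + 9) a, so a = 5.815 / 16.3 = 0.3567 m/s².

0.36 m/s²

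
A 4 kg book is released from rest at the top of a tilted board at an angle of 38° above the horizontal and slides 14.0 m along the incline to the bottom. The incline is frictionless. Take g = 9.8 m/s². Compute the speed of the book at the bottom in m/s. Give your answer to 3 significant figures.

The weight component along the incline is mg sin 38° = 24.134 N and the normal force is N = mg cos 38° = 30.890 N.
With no friction, a = g sin 38° = 6.0335 m/s².
Starting from rest over a distance of 14.0 m, v² = 2aL = 2 × 6.0335 × 14.0 = 168.9380, so v = 12.9976 m/s.

13.0 m/s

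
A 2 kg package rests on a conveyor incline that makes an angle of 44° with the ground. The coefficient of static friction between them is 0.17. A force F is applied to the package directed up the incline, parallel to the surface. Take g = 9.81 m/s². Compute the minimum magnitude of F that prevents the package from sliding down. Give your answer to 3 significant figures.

The normal force is N = mg cos 44° = 14.113 N. With F at its minimum the package is on the verge of sliding down, so static friction is at its maximum μ_s N = 0.17 × 14.113 = 2.399 N and acts up the slope.
Equilibrium along the incline: F + μ_s N = mg sin 44°, so F = 13.629 − 2.399 = 11.230 N.

11.2 N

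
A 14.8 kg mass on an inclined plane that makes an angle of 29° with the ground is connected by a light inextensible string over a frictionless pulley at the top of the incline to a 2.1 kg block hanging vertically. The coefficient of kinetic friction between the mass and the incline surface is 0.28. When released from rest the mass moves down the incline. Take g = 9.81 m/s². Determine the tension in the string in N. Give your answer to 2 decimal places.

For the mass on the incline: the weight component along the slope is m₁g sin 29° = 14.8 × 9.81 × 0.4848 = 70.387 N and the normal force is N = m₁g cos 29° = 126.984 N.
Kinetic friction opposes the mass's motion down the incline: f = μN = 0.28 × 126.984 = 35.556 N acting up the slope.
Newton's second law for the mass (down-slope positive): 70.387 − 35.556 − T = 14.8 a. For the hanging block (upward positive): T − 2.1 × 9.81 = 2.1 a.
Adding the two equations eliminates T: 14.230 = 16.9 a, so a = 0.8420 m/s².
Then from the hanging block's equation, T = 2.1 × (9.81 + 0.8420) = 22.369 N.

22.37 N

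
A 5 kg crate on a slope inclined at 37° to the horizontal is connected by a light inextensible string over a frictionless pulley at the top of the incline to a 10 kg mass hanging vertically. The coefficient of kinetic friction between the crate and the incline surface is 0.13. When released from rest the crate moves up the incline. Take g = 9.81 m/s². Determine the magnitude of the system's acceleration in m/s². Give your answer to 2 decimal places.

4.23 m/s²

For the crate on the incline: the weight component along the slope is m₁g sin 37° = 5 × 9.81 × 0.6018 = 29.518 N and the normal force is N = m₁g cos 37° = 39.173 N.
Kinetic friction opposes the crate's motion up the incline: f = μN = 0.13 × 39.173 = 5.092 N acting down the slope.
Newton's second law for the crate (up-slope positive): T − 29.518 − 5.092 = 5 a. For the hanging mass (downward positive): 10 × 9.81 − T = 10 a.
Adding the two equations eliminates T: 63.490 = 15 a, so a = 4.2327 m/s².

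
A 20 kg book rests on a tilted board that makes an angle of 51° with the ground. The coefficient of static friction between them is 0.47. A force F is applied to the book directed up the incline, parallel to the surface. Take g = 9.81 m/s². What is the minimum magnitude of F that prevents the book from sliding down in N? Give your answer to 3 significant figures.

94.4 N

The normal force is N = mg cos 51° = 123.473 N. With F at its minimum the book is on the verge of sliding down, so static friction is at its maximum μ_s N = 0.47 × 123.473 = 58.032 N and acts up the slope.
Equilibrium along the incline: F + μ_s N = mg sin 51°, so F = 152.476 − 58.032 = 94.444 N.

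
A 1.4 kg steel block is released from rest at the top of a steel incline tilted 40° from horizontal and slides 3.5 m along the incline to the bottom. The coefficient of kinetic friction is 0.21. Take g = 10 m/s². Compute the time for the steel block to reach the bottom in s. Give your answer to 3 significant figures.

The weight component along the incline is mg sin 40° = 8.999 N and the normal force is N = mg cos 40° = 10.725 N.
Friction up the slope is f = μN = 0.21 × 10.725 = 2.252 N, so the net downslope force is 8.999 − 2.252 = 6.747 N and a = 6.747 / 1.4 = 4.8193 m/s².
Starting from rest, L = ½at², so t = √(2L/a) = √(2 × 3.5 / 4.8193) = 1.2052 s.

1.21 s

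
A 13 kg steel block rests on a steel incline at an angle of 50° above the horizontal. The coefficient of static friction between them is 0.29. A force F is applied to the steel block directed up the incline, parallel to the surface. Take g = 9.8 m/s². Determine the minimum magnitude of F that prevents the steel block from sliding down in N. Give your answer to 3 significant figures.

The normal force is N = mg cos 50° = 81.891 N. With F at its minimum the steel block is on the verge of sliding down, so static friction is at its maximum μ_s N = 0.29 × 81.891 = 23.748 N and acts up the slope.
Equilibrium along the incline: F + μ_s N = mg sin 50°, so F = 97.594 − 23.748 = 73.846 N.

73.8 N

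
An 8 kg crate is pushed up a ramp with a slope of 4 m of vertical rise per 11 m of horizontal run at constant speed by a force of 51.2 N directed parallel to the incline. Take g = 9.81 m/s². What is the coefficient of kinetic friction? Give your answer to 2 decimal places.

At constant speed ΣF = 0 along the incline. The applied 51.2 N acts up the slope; the weight component mg sin 19.98° = 26.820 N and kinetic friction μN both act down the slope.
So 51.2 = 26.820 + μ × 73.755, giving μ = (51.2 − 26.820) / 73.755 = 0.3306.

0.33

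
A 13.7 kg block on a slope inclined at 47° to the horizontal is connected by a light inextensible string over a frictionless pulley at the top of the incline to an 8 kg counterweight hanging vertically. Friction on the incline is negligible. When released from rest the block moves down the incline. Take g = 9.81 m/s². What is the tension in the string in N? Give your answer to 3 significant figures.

For the block on the incline: the weight component along the slope is m₁g sin 47° = 13.7 × 9.81 × 0.7314 = 98.298 N and the normal force is N = m₁g cos 47° = 91.659 N.
Newton's second law for the block (down-slope positive): 98.298 − T = 13.7 a. For the hanging counterweight (upward positive): T − 8 × 9.81 = 8 a.
Adding the two equations eliminates T: 19.818 = 21.7 a, so a = 0.9133 m/s².
Then from the hanging counterweight's equation, T = 8 × (9.81 + 0.9133) = 85.786 N.

85.8 N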